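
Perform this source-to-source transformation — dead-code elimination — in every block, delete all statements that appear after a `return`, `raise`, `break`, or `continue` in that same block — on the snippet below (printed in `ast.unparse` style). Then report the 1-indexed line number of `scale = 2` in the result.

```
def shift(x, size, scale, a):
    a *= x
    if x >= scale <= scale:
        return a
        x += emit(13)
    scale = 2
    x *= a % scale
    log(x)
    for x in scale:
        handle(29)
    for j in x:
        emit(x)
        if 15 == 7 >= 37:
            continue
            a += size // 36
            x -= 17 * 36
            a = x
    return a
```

Transformed code:
def shift(x, size, scale, a):
    a *= x
    if x >= scale <= scale:
        return a
    scale = 2
    x *= a % scale
    log(x)
    for x in scale:
        handle(29)
    for j in x:
        emit(x)
        if 15 == 7 >= 37:
            continue
    return a

5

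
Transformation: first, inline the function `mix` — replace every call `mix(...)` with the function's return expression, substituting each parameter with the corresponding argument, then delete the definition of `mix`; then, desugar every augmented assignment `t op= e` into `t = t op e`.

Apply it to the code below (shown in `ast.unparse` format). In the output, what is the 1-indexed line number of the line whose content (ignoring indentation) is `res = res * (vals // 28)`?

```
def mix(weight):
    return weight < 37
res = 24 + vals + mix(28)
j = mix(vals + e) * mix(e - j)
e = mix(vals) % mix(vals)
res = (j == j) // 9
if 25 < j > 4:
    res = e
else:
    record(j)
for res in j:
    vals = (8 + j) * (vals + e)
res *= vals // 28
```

Transformed code:
res = 24 + vals + (28 < 37)
j = (vals + e < 37) * (e - j < 37)
e = (vals < 37) % (vals < 37)
res = (j == j) // 9
if 25 < j > 4:
    res = e
else:
    record(j)
for res in j:
    vals = (8 + j) * (vals + e)
res = res * (vals // 28)

11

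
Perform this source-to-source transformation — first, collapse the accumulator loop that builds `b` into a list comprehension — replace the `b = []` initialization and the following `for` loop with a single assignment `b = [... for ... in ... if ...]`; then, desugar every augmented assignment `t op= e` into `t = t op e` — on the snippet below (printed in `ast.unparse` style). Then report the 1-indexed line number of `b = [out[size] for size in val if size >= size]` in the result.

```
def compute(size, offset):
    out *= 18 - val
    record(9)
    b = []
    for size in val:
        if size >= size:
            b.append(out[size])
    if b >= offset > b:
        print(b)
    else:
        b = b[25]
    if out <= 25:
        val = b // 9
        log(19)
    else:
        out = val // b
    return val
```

Transformed code:
def compute(size, offset):
    out = out * (18 - val)
    record(9)
    b = [out[size] for size in val if size >= size]
    if b >= offset > b:
        print(b)
    else:
        b = b[25]
    if out <= 25:
        val = b // 9
        log(19)
    else:
        out = val // b
    return val

4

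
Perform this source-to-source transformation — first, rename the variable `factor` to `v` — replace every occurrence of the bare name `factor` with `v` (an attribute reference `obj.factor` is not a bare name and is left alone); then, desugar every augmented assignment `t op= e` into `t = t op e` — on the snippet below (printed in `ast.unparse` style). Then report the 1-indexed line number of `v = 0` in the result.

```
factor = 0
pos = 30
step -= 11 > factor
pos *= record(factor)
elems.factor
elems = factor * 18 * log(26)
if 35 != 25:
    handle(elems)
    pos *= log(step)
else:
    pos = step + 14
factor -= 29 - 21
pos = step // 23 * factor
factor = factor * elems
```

1

Transformed code:
v = 0
pos = 30
step = step - (11 > v)
pos = pos * record(v)
elems.factor
elems = v * 18 * log(26)
if 35 != 25:
    handle(elems)
    pos = pos * log(step)
else:
    pos = step + 14
v = v - (29 - 21)
pos = step // 23 * v
v = v * elems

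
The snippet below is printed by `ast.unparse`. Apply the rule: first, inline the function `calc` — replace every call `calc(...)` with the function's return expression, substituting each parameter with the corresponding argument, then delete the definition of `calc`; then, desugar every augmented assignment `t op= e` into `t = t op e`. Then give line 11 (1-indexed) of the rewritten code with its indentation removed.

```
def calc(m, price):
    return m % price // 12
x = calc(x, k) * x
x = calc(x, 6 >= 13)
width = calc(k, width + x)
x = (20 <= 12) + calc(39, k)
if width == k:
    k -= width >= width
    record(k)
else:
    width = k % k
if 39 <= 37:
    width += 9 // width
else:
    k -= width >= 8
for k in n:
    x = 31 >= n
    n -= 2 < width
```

width = width + 9 // width

Transformed code:
x = x % k // 12 * x
x = x % (6 >= 13) // 12
width = k % (width + x) // 12
x = (20 <= 12) + 39 % k // 12
if width == k:
    k = k - (width >= width)
    record(k)
else:
    width = k % k
if 39 <= 37:
    width = width + 9 // width
else:
    k = k - (width >= 8)
for k in n:
    x = 31 >= n
    n = n - (2 < width)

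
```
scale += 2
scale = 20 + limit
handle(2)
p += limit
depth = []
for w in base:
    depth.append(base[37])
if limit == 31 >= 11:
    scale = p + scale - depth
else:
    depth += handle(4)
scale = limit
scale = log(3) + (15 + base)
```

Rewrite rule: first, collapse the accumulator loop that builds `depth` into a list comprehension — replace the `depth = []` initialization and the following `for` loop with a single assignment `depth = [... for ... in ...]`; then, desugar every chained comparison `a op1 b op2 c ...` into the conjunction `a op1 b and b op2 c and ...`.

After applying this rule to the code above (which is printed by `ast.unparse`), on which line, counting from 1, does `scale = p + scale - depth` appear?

Transformed code:
scale += 2
scale = 20 + limit
handle(2)
p += limit
depth = [base[37] for w in base]
if limit == 31 and 31 >= 11:
    scale = p + scale - depth
else:
    depth += handle(4)
scale = limit
scale = log(3) + (15 + base)

7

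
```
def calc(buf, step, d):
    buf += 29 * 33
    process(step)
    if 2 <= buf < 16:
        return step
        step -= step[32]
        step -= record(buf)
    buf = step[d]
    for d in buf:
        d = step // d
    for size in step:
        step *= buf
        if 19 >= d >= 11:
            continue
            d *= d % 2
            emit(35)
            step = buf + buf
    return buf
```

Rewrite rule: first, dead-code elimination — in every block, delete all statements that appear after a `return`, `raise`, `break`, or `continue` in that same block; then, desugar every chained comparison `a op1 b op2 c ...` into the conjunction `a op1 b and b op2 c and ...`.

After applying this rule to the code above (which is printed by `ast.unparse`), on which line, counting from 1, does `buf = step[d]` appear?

6

Transformed code:
def calc(buf, step, d):
    buf += 29 * 33
    process(step)
    if 2 <= buf and buf < 16:
        return step
    buf = step[d]
    for d in buf:
        d = step // d
    for size in step:
        step *= buf
        if 19 >= d and d >= 11:
            continue
    return buf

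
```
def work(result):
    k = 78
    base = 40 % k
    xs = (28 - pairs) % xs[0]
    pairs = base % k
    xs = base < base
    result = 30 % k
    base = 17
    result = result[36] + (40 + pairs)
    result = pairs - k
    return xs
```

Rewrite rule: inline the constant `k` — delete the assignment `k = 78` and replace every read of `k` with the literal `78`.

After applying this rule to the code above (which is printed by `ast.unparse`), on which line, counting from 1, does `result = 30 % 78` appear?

Transformed code:
def work(result):
    base = 40 % 78
    xs = (28 - pairs) % xs[0]
    pairs = base % 78
    xs = base < base
    result = 30 % 78
    base = 17
    result = result[36] + (40 + pairs)
    result = pairs - 78
    return xs

6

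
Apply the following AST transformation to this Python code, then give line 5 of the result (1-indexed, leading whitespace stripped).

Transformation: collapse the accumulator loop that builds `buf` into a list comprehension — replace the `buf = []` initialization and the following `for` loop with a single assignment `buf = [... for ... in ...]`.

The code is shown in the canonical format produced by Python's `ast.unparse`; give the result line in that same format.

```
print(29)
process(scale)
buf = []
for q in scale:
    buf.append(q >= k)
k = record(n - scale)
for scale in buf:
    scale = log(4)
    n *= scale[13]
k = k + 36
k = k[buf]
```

Transformed code:
print(29)
process(scale)
buf = [q >= k for q in scale]
k = record(n - scale)
for scale in buf:
    scale = log(4)
    n *= scale[13]
k = k + 36
k = k[buf]

for scale in buf:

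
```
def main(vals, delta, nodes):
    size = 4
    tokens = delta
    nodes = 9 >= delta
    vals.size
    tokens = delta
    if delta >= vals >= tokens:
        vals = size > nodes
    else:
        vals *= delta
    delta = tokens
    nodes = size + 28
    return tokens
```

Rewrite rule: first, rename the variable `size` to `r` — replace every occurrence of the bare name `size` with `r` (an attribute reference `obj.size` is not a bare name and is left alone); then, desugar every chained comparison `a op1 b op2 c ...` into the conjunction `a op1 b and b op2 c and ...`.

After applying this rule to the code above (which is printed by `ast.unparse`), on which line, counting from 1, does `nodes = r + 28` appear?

Transformed code:
def main(vals, delta, nodes):
    r = 4
    tokens = delta
    nodes = 9 >= delta
    vals.size
    tokens = delta
    if delta >= vals and vals >= tokens:
        vals = r > nodes
    else:
        vals *= delta
    delta = tokens
    nodes = r + 28
    return tokens

12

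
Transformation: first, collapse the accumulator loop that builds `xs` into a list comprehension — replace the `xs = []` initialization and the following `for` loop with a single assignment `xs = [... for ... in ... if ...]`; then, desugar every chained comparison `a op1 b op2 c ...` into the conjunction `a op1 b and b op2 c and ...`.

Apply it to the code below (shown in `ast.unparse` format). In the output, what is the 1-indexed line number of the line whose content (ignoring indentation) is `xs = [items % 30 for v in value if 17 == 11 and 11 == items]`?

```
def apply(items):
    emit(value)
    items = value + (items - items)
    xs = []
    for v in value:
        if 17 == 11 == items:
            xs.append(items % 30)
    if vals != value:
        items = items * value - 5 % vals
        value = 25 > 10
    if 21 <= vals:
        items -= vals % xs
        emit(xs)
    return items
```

4

Transformed code:
def apply(items):
    emit(value)
    items = value + (items - items)
    xs = [items % 30 for v in value if 17 == 11 and 11 == items]
    if vals != value:
        items = items * value - 5 % vals
        value = 25 > 10
    if 21 <= vals:
        items -= vals % xs
        emit(xs)
    return items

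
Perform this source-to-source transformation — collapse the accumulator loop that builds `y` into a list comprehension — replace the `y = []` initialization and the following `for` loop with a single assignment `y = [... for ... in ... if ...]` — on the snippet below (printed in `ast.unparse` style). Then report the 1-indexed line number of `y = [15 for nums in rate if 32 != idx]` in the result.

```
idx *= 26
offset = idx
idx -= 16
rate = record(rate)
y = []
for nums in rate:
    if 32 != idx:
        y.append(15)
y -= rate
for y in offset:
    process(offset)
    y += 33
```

5

Transformed code:
idx *= 26
offset = idx
idx -= 16
rate = record(rate)
y = [15 for nums in rate if 32 != idx]
y -= rate
for y in offset:
    process(offset)
    y += 33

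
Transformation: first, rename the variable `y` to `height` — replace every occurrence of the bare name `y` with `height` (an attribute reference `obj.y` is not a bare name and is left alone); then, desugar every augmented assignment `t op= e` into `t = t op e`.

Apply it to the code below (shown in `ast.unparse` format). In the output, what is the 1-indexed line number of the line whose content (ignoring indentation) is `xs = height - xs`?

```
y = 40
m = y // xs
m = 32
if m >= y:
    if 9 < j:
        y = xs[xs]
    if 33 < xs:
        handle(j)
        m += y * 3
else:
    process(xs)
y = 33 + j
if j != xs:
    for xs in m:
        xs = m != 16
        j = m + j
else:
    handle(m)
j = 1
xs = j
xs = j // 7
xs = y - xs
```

Transformed code:
height = 40
m = height // xs
m = 32
if m >= height:
    if 9 < j:
        height = xs[xs]
    if 33 < xs:
        handle(j)
        m = m + height * 3
else:
    process(xs)
height = 33 + j
if j != xs:
    for xs in m:
        xs = m != 16
        j = m + j
else:
    handle(m)
j = 1
xs = j
xs = j // 7
xs = height - xs

22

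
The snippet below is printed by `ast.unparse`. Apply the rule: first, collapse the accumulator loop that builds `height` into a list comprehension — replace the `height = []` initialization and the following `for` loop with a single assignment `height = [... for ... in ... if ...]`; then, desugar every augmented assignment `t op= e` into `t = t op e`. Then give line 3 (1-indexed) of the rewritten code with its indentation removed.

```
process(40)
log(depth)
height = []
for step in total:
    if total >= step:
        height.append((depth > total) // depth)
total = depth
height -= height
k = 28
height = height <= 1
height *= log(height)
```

height = [(depth > total) // depth for step in total if total >= step]

Transformed code:
process(40)
log(depth)
height = [(depth > total) // depth for step in total if total >= step]
total = depth
height = height - height
k = 28
height = height <= 1
height = height * log(height)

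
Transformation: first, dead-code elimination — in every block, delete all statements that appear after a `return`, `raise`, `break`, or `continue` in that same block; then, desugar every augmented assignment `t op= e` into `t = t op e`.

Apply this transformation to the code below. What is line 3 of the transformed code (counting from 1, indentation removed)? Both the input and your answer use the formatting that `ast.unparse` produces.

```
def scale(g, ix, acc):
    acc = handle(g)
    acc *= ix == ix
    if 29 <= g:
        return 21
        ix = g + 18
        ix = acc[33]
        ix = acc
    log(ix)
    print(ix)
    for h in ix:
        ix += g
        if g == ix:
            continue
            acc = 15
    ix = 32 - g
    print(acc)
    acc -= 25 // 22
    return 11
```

acc = acc * (ix == ix)

Transformed code:
def scale(g, ix, acc):
    acc = handle(g)
    acc = acc * (ix == ix)
    if 29 <= g:
        return 21
    log(ix)
    print(ix)
    for h in ix:
        ix = ix + g
        if g == ix:
            continue
    ix = 32 - g
    print(acc)
    acc = acc - 25 // 22
    return 11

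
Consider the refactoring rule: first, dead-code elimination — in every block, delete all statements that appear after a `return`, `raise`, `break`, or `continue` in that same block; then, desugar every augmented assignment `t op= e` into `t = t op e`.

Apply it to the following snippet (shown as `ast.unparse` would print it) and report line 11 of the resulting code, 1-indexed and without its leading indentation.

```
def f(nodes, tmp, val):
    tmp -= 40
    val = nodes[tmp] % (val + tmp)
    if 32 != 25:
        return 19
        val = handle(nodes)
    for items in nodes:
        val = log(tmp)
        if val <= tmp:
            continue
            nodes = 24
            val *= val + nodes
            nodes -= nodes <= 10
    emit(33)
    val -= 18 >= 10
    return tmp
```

Transformed code:
def f(nodes, tmp, val):
    tmp = tmp - 40
    val = nodes[tmp] % (val + tmp)
    if 32 != 25:
        return 19
    for items in nodes:
        val = log(tmp)
        if val <= tmp:
            continue
    emit(33)
    val = val - (18 >= 10)
    return tmp

val = val - (18 >= 10)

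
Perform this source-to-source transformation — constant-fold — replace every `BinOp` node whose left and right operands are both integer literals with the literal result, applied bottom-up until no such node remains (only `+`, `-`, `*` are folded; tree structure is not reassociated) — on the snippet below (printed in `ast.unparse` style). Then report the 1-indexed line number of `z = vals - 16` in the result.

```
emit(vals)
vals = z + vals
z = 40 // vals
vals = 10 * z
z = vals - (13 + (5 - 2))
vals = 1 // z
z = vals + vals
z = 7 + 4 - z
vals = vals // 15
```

Transformed code:
emit(vals)
vals = z + vals
z = 40 // vals
vals = 10 * z
z = vals - 16
vals = 1 // z
z = vals + vals
z = 11 - z
vals = vals // 15

5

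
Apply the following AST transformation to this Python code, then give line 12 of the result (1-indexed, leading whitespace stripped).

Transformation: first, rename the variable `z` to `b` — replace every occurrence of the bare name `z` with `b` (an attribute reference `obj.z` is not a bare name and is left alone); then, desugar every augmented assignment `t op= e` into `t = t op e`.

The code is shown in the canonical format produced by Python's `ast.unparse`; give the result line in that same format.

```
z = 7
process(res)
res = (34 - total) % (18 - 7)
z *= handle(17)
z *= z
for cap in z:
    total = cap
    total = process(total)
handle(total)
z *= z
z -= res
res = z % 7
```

Transformed code:
b = 7
process(res)
res = (34 - total) % (18 - 7)
b = b * handle(17)
b = b * b
for cap in b:
    total = cap
    total = process(total)
handle(total)
b = b * b
b = b - res
res = b % 7

res = b % 7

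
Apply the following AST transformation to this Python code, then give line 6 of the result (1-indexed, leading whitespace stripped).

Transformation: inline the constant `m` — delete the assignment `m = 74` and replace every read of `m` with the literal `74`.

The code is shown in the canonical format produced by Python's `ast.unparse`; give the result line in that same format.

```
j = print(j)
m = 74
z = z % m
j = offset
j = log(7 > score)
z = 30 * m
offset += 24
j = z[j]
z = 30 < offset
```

offset += 24

Transformed code:
j = print(j)
z = z % 74
j = offset
j = log(7 > score)
z = 30 * 74
offset += 24
j = z[j]
z = 30 < offset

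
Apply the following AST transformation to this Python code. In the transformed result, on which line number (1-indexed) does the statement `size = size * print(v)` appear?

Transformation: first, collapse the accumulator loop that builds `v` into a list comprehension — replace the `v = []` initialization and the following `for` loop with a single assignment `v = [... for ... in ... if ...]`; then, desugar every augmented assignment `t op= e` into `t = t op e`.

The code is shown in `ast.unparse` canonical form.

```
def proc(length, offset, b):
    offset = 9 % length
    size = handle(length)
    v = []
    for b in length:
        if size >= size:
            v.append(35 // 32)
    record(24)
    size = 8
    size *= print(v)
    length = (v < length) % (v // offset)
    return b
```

7

Transformed code:
def proc(length, offset, b):
    offset = 9 % length
    size = handle(length)
    v = [35 // 32 for b in length if size >= size]
    record(24)
    size = 8
    size = size * print(v)
    length = (v < length) % (v // offset)
    return b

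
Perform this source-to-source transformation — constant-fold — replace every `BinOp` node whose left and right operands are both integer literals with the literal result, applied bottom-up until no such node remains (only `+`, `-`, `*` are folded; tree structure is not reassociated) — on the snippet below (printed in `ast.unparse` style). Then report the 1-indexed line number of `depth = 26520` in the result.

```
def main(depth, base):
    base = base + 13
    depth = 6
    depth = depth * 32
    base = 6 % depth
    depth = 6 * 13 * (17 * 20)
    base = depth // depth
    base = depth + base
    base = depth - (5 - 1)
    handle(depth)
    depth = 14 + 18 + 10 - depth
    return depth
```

Transformed code:
def main(depth, base):
    base = base + 13
    depth = 6
    depth = depth * 32
    base = 6 % depth
    depth = 26520
    base = depth // depth
    base = depth + base
    base = depth - 4
    handle(depth)
    depth = 42 - depth
    return depth

6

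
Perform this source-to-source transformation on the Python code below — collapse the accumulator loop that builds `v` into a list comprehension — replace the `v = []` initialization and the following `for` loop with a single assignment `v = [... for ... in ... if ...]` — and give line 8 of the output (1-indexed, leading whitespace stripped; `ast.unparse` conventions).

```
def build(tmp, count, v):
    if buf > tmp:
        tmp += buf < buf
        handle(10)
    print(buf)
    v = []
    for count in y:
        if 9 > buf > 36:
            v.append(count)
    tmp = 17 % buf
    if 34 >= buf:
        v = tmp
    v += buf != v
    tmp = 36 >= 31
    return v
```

if 34 >= buf:

Transformed code:
def build(tmp, count, v):
    if buf > tmp:
        tmp += buf < buf
        handle(10)
    print(buf)
    v = [count for count in y if 9 > buf > 36]
    tmp = 17 % buf
    if 34 >= buf:
        v = tmp
    v += buf != v
    tmp = 36 >= 31
    return v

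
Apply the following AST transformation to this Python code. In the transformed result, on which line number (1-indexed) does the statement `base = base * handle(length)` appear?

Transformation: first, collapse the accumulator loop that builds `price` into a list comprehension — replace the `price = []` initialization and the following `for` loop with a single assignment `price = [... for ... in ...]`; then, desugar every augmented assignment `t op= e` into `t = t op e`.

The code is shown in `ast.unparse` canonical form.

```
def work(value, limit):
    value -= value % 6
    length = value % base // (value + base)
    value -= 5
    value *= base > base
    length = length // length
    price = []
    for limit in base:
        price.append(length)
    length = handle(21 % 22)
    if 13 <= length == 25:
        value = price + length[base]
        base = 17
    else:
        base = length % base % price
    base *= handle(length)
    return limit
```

Transformed code:
def work(value, limit):
    value = value - value % 6
    length = value % base // (value + base)
    value = value - 5
    value = value * (base > base)
    length = length // length
    price = [length for limit in base]
    length = handle(21 % 22)
    if 13 <= length == 25:
        value = price + length[base]
        base = 17
    else:
        base = length % base % price
    base = base * handle(length)
    return limit

14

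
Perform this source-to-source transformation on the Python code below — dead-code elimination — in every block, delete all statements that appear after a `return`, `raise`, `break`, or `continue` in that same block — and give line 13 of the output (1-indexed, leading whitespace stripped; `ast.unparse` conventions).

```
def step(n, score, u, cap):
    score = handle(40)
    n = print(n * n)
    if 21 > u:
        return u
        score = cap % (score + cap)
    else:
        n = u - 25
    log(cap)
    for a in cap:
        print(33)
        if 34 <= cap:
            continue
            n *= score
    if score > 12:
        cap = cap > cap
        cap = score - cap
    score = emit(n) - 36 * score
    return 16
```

Transformed code:
def step(n, score, u, cap):
    score = handle(40)
    n = print(n * n)
    if 21 > u:
        return u
    else:
        n = u - 25
    log(cap)
    for a in cap:
        print(33)
        if 34 <= cap:
            continue
    if score > 12:
        cap = cap > cap
        cap = score - cap
    score = emit(n) - 36 * score
    return 16

if score > 12:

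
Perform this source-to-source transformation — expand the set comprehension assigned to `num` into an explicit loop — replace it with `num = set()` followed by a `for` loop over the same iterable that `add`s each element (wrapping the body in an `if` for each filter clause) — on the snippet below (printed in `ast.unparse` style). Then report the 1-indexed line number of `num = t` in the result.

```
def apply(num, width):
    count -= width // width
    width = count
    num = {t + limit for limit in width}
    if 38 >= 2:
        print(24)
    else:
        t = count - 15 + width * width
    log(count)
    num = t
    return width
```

Transformed code:
def apply(num, width):
    count -= width // width
    width = count
    num = set()
    for limit in width:
        num.add(t + limit)
    if 38 >= 2:
        print(24)
    else:
        t = count - 15 + width * width
    log(count)
    num = t
    return width

12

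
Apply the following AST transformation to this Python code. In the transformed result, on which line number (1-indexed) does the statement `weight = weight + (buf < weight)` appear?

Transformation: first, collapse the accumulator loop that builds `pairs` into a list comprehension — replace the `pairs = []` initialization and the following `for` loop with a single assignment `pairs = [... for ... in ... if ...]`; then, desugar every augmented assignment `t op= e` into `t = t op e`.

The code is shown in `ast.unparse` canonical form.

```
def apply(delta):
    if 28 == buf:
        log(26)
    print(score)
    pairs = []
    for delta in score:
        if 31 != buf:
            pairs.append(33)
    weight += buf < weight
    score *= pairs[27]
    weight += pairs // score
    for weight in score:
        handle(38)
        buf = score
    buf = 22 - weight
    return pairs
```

Transformed code:
def apply(delta):
    if 28 == buf:
        log(26)
    print(score)
    pairs = [33 for delta in score if 31 != buf]
    weight = weight + (buf < weight)
    score = score * pairs[27]
    weight = weight + pairs // score
    for weight in score:
        handle(38)
        buf = score
    buf = 22 - weight
    return pairs

6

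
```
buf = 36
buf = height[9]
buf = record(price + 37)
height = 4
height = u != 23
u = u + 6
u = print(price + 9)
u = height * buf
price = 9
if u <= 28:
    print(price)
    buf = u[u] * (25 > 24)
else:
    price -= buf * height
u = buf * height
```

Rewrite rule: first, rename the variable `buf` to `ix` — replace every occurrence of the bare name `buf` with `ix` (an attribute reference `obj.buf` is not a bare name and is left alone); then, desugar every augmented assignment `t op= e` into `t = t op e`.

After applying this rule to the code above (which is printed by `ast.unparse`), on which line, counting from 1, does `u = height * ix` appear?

Transformed code:
ix = 36
ix = height[9]
ix = record(price + 37)
height = 4
height = u != 23
u = u + 6
u = print(price + 9)
u = height * ix
price = 9
if u <= 28:
    print(price)
    ix = u[u] * (25 > 24)
else:
    price = price - ix * height
u = ix * height

8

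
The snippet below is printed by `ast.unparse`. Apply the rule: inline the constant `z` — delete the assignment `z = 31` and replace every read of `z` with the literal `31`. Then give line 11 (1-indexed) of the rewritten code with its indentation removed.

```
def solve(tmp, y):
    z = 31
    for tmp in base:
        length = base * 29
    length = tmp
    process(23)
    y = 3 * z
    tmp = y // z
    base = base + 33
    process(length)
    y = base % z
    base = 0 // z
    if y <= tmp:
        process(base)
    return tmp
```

Transformed code:
def solve(tmp, y):
    for tmp in base:
        length = base * 29
    length = tmp
    process(23)
    y = 3 * 31
    tmp = y // 31
    base = base + 33
    process(length)
    y = base % 31
    base = 0 // 31
    if y <= tmp:
        process(base)
    return tmp

base = 0 // 31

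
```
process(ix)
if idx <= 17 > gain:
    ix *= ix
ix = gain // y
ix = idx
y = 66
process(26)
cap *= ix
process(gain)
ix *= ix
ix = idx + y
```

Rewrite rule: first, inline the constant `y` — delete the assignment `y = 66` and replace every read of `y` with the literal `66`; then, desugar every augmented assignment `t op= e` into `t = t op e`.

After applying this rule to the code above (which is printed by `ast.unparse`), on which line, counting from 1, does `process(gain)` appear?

Transformed code:
process(ix)
if idx <= 17 > gain:
    ix = ix * ix
ix = gain // 66
ix = idx
process(26)
cap = cap * ix
process(gain)
ix = ix * ix
ix = idx + 66

8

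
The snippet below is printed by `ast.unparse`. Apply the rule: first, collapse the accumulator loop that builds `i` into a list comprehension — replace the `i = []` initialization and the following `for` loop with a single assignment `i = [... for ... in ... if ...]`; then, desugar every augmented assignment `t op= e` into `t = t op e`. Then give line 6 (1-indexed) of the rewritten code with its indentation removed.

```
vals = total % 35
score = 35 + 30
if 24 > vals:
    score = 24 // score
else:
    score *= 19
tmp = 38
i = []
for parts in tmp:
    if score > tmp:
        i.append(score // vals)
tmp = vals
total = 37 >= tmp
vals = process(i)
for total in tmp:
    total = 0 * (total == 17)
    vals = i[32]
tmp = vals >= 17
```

score = score * 19

Transformed code:
vals = total % 35
score = 35 + 30
if 24 > vals:
    score = 24 // score
else:
    score = score * 19
tmp = 38
i = [score // vals for parts in tmp if score > tmp]
tmp = vals
total = 37 >= tmp
vals = process(i)
for total in tmp:
    total = 0 * (total == 17)
    vals = i[32]
tmp = vals >= 17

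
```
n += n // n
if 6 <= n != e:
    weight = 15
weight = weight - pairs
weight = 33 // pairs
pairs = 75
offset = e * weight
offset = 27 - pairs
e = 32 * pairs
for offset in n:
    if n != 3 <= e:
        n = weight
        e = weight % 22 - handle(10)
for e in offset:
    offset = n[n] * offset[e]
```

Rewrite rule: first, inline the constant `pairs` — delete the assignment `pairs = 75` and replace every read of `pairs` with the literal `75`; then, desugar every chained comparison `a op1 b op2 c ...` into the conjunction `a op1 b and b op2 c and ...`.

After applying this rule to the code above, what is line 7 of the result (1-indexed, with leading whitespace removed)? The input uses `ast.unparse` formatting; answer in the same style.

Transformed code:
n += n // n
if 6 <= n and n != e:
    weight = 15
weight = weight - 75
weight = 33 // 75
offset = e * weight
offset = 27 - 75
e = 32 * 75
for offset in n:
    if n != 3 and 3 <= e:
        n = weight
        e = weight % 22 - handle(10)
for e in offset:
    offset = n[n] * offset[e]

offset = 27 - 75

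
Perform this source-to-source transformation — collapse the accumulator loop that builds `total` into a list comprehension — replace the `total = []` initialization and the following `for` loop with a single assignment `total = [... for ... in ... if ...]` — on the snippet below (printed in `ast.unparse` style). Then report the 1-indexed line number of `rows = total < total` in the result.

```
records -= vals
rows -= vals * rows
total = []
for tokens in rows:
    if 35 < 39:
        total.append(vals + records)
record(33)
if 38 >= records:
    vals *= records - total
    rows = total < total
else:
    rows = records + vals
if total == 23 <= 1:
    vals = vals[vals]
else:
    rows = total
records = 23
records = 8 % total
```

Transformed code:
records -= vals
rows -= vals * rows
total = [vals + records for tokens in rows if 35 < 39]
record(33)
if 38 >= records:
    vals *= records - total
    rows = total < total
else:
    rows = records + vals
if total == 23 <= 1:
    vals = vals[vals]
else:
    rows = total
records = 23
records = 8 % total

7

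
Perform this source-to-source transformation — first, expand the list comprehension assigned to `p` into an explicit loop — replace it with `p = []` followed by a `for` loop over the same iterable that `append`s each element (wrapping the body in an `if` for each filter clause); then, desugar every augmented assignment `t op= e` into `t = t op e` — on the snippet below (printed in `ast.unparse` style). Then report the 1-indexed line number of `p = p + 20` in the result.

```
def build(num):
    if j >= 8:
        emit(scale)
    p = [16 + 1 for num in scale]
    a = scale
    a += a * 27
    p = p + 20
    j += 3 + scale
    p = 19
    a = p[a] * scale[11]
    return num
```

9

Transformed code:
def build(num):
    if j >= 8:
        emit(scale)
    p = []
    for num in scale:
        p.append(16 + 1)
    a = scale
    a = a + a * 27
    p = p + 20
    j = j + (3 + scale)
    p = 19
    a = p[a] * scale[11]
    return num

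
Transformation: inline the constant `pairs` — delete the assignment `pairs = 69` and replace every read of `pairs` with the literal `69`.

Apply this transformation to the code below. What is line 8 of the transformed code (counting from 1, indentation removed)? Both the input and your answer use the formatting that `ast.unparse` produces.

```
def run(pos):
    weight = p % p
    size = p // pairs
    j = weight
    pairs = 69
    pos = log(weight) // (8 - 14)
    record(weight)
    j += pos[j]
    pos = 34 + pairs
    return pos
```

pos = 34 + 69

Transformed code:
def run(pos):
    weight = p % p
    size = p // 69
    j = weight
    pos = log(weight) // (8 - 14)
    record(weight)
    j += pos[j]
    pos = 34 + 69
    return pos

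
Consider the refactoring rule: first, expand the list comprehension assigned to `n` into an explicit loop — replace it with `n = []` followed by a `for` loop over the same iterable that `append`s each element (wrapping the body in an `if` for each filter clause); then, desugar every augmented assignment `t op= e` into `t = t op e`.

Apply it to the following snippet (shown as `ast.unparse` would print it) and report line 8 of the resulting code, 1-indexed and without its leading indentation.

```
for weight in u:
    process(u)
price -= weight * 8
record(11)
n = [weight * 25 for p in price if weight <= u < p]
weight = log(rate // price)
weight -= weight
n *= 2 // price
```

n.append(weight * 25)

Transformed code:
for weight in u:
    process(u)
price = price - weight * 8
record(11)
n = []
for p in price:
    if weight <= u < p:
        n.append(weight * 25)
weight = log(rate // price)
weight = weight - weight
n = n * (2 // price)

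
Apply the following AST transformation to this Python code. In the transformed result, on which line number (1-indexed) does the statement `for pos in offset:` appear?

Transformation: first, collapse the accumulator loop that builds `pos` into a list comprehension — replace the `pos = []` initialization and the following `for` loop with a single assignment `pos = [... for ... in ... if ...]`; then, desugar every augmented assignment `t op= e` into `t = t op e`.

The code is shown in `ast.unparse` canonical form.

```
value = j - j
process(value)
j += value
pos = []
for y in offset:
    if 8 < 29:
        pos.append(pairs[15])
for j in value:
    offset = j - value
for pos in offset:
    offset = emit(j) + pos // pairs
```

7

Transformed code:
value = j - j
process(value)
j = j + value
pos = [pairs[15] for y in offset if 8 < 29]
for j in value:
    offset = j - value
for pos in offset:
    offset = emit(j) + pos // pairs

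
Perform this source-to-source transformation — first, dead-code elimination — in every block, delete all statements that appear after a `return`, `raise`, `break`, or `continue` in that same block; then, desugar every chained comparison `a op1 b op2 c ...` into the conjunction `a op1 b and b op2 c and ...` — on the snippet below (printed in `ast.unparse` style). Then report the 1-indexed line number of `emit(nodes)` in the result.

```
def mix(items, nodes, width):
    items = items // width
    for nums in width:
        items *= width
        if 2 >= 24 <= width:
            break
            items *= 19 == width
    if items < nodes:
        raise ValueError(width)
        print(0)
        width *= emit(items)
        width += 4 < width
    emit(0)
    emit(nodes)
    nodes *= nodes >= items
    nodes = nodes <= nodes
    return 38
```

10

Transformed code:
def mix(items, nodes, width):
    items = items // width
    for nums in width:
        items *= width
        if 2 >= 24 and 24 <= width:
            break
    if items < nodes:
        raise ValueError(width)
    emit(0)
    emit(nodes)
    nodes *= nodes >= items
    nodes = nodes <= nodes
    return 38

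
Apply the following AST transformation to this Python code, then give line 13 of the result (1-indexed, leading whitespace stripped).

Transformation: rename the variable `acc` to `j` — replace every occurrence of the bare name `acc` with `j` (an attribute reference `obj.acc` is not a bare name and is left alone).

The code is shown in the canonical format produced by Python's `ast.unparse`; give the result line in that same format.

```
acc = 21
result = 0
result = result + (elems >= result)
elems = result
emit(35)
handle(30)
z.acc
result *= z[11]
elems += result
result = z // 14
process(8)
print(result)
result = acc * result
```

result = j * result

Transformed code:
j = 21
result = 0
result = result + (elems >= result)
elems = result
emit(35)
handle(30)
z.acc
result *= z[11]
elems += result
result = z // 14
process(8)
print(result)
result = j * result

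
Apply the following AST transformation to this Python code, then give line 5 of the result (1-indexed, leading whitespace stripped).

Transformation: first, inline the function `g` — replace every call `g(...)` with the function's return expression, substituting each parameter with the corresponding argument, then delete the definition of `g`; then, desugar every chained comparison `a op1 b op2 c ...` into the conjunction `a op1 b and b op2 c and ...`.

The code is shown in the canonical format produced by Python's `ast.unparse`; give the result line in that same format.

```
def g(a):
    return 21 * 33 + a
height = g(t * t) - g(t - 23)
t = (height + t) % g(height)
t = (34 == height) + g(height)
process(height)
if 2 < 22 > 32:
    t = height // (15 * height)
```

Transformed code:
height = 21 * 33 + t * t - (21 * 33 + (t - 23))
t = (height + t) % (21 * 33 + height)
t = (34 == height) + (21 * 33 + height)
process(height)
if 2 < 22 and 22 > 32:
    t = height // (15 * height)

if 2 < 22 and 22 > 32:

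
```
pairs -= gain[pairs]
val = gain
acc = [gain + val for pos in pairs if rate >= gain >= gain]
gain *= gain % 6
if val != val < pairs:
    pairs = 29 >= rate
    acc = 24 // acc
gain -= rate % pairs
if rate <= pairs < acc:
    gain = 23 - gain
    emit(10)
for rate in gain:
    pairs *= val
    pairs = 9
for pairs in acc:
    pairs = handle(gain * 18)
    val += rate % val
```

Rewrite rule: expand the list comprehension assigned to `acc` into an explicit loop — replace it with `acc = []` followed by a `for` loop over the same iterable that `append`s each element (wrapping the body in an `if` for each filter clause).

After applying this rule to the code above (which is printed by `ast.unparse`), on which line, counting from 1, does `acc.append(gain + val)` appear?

6

Transformed code:
pairs -= gain[pairs]
val = gain
acc = []
for pos in pairs:
    if rate >= gain >= gain:
        acc.append(gain + val)
gain *= gain % 6
if val != val < pairs:
    pairs = 29 >= rate
    acc = 24 // acc
gain -= rate % pairs
if rate <= pairs < acc:
    gain = 23 - gain
    emit(10)
for rate in gain:
    pairs *= val
    pairs = 9
for pairs in acc:
    pairs = handle(gain * 18)
    val += rate % val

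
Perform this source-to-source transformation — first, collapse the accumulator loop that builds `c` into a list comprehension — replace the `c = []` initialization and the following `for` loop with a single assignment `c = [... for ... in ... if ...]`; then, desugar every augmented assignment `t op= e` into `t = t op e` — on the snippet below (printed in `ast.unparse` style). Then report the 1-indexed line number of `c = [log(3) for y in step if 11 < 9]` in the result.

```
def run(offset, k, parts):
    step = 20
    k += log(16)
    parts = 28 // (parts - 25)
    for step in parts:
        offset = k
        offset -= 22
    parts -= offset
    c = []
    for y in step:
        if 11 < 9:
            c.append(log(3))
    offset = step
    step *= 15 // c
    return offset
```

9

Transformed code:
def run(offset, k, parts):
    step = 20
    k = k + log(16)
    parts = 28 // (parts - 25)
    for step in parts:
        offset = k
        offset = offset - 22
    parts = parts - offset
    c = [log(3) for y in step if 11 < 9]
    offset = step
    step = step * (15 // c)
    return offset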